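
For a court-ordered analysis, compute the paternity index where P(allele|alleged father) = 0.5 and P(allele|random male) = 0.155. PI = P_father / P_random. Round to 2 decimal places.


Paternity Index calculation:
PI = P(allele|father) / P(allele|random)
PI = 0.5 / 0.155
PI = 3.23

3.23


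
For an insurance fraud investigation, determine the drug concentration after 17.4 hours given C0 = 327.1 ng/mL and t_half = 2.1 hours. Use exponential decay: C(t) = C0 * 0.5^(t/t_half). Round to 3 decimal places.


Drug concentration decay:
Number of half-lives = t / t_half = 17.4 / 2.1 = 8.285714
Decay factor = 0.5^8.285714 = 0.00320444
C(t) = 327.1 * 0.00320444 = 1.048 ng/mL

1.048


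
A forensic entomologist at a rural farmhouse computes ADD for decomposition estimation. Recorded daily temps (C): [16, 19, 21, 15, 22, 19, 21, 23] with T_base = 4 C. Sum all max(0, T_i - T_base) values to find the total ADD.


Computing ADD day by day:
Day 1: max(0, 16 - 4) = 12
Day 2: max(0, 19 - 4) = 15
Day 3: max(0, 21 - 4) = 17
Day 4: max(0, 15 - 4) = 11
Day 5: max(0, 22 - 4) = 18
Day 6: max(0, 19 - 4) = 15
Day 7: max(0, 21 - 4) = 17
Day 8: max(0, 23 - 4) = 19
Total ADD = 124

124


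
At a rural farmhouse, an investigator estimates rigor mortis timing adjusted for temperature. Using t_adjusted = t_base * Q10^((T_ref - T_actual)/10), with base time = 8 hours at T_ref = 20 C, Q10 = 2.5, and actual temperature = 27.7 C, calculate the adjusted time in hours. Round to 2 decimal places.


Rigor mortis time adjustment:
Exponent = (T_ref - T_actual) / 10 = (20 - 27.7) / 10 = -0.77
Q10 factor = 2.5^-0.77 = 0.49384
t_adjusted = 8 * 0.49384 = 3.95 hours

3.95


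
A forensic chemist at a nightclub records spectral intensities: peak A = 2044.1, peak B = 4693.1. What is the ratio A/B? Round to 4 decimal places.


Spectral peak ratio:
Peak A = 2044.1 counts
Peak B = 4693.1 counts
Ratio = 2044.1 / 4693.1 = 0.4356

0.4356


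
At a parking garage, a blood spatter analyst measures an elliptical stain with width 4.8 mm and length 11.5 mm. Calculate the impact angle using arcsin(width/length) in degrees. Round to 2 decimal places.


Blood spatter impact angle calculation:
width / length = 4.8 / 11.5 = 0.417391
angle = arcsin(0.417391)
angle = 24.67 degrees

24.67


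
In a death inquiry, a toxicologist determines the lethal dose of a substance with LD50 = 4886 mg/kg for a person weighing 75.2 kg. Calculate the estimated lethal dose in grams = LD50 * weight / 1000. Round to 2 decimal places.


Lethal dose calculation:
Lethal dose = LD50 * body_weight / 1000
= 4886 * 75.2 / 1000
= 367427.2 / 1000
= 367.43 g

367.43


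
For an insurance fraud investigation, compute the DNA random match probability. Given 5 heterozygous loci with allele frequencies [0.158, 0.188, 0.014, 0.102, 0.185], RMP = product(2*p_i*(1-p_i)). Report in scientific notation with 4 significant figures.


Computing RMP for 5 loci:
Locus 1: 2 * 0.158 * 0.842 = 0.266072
Locus 2: 2 * 0.188 * 0.812 = 0.305312
Locus 3: 2 * 0.014 * 0.986 = 0.027608
Locus 4: 2 * 0.102 * 0.898 = 0.183192
Locus 5: 2 * 0.185 * 0.815 = 0.30155
RMP = 1.239e-04

1.239e-04


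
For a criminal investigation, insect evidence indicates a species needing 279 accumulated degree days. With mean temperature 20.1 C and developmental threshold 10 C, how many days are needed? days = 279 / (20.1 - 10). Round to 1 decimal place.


Insect development time:
Effective temperature = avg_temp - T_base = 20.1 - 10 = 10.1 C
Days = ADD / effective_temp = 279 / 10.1 = 27.6 days

27.6


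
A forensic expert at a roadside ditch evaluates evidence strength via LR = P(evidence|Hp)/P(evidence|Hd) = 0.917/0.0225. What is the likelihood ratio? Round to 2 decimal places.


Likelihood ratio calculation:
LR = P(E|Hp) / P(E|Hd)
LR = 0.917 / 0.0225
LR = 40.76

40.76


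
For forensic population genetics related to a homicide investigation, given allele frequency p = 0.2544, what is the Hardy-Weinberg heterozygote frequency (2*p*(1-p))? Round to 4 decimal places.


Hardy-Weinberg heterozygote frequency:
q = 1 - p = 1 - 0.2544 = 0.7456
2pq = 2 * 0.2544 * 0.7456 = 0.3794

0.3794


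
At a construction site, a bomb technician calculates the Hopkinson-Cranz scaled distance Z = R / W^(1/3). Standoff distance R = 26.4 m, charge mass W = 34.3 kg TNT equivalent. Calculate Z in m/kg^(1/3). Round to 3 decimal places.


Scaled distance calculation:
W^(1/3) = 34.3^(1/3) = 3.249112
Z = R / W^(1/3) = 26.4 / 3.249112
Z = 8.125 m/kg^(1/3)

8.125


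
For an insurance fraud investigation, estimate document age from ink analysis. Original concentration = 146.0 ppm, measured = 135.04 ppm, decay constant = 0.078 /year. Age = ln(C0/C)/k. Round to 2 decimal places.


Document age estimation:
C0/C = 146.0 / 135.04 = 1.081161
ln(C0/C) = 0.078035
t = 0.078035 / 0.078 = 1.00 years

1.00


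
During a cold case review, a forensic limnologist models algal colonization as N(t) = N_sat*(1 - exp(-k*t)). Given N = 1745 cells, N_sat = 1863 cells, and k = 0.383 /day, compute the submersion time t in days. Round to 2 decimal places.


PMSI from diatom colonization curve:
N / N_sat = 1745 / 1863 = 0.936661
1 - N/N_sat = 0.063339
ln(1 - N/N_sat) = -2.759254
t = -ln(1 - N/N_sat) / k = -(-2.759254) / 0.383 = 7.20 days

7.20


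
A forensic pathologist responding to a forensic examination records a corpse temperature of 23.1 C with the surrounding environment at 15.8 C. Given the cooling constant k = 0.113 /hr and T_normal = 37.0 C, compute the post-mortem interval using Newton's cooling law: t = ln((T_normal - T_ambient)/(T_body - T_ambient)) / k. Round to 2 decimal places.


Using Newton's law of cooling:
t = ln((T_normal - T_ambient) / (T_body - T_ambient)) / k
T_normal - T_ambient = 21.2
T_body - T_ambient = 7.3
Ratio = 2.90411
ln(ratio) = 1.066127
t = 1.066127 / 0.113 = 9.43 hours

9.43


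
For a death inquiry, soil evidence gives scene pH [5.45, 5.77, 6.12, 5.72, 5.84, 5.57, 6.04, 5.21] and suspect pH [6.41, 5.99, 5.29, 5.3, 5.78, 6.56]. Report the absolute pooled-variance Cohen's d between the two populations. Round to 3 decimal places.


Pooled-variance Cohen's d for soil pH comparison:
Scene mean = 45.72 / 8 = 5.715
Suspect mean = 35.33 / 6 = 5.888333
Scene sample variance s_s^2 = 0.090657
Suspect sample variance s_c^2 = 0.289897
Pooled variance = ((n_s-1)*s_s^2 + (n_c-1)*s_c^2) / (n_s + n_c - 2) = 0.173674
Pooled SD = sqrt(0.173674) = 0.416742
Mean difference = -0.173333
|d| = |-0.173333| / 0.416742 = 0.416

0.416


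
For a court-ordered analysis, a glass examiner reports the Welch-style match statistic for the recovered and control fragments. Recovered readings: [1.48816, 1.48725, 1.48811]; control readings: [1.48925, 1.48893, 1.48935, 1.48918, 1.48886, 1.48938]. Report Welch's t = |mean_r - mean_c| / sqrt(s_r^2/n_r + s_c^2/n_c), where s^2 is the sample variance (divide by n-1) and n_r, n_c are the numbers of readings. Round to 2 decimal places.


Welch's t-criterion for glass RI comparison:
Recovered mean = sum / n_r = 4.46352 / 3 = 1.48784
Control mean = sum / n_c = 8.93495 / 6 = 1.4891583
Recovered sample variance s_r^2 = 2.617e-07
Control sample variance s_c^2 = 4.71767e-08
Welch SE (unpooled) = sqrt(s_r^2/n_r + s_c^2/n_c) = sqrt(8.72333e-08 + 7.86278e-09) = sqrt(9.50961e-08) = 0.000308377
|mean_r - mean_c| = 0.00131833
t = 0.00131833 / 0.000308377 = 4.28

4.28


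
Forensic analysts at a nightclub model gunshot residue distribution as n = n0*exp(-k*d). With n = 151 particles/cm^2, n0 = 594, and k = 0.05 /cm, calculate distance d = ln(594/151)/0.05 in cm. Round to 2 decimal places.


GSR distance calculation:
n0/n = 594 / 151 = 3.933775
ln(n0/n) = 1.3696
d = 1.3696 / 0.05 = 27.39 cm

27.39


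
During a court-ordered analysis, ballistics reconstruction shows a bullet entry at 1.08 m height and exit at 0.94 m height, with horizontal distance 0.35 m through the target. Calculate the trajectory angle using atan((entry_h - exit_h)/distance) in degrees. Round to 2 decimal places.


Bullet trajectory angle:
Height difference = 1.08 - 0.94 = 0.14 m
angle = atan(0.14 / 0.35)
angle = atan(0.4)
angle = 21.80 degrees

21.80


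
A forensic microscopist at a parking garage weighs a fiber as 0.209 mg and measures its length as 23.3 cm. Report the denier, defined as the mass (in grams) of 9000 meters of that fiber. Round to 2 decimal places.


Denier calculation:
Mass in grams = 0.209 mg / 1000 = 0.000209 g
Length in meters = 23.3 cm / 100 = 0.233 m
Linear density = mass / length = 0.000209 / 0.233 = 0.000897 g/m
Denier = (g/m) * 9000 = 0.000897 * 9000 = 8.07

8.07


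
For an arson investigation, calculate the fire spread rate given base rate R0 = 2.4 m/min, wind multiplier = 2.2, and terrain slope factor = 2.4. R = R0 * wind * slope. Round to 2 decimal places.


Fire spread rate calculation:
R = R0 * wind_factor * slope_factor
= 2.4 * 2.2 * 2.4
= 5.28 * 2.4
= 12.67 m/min

12.67


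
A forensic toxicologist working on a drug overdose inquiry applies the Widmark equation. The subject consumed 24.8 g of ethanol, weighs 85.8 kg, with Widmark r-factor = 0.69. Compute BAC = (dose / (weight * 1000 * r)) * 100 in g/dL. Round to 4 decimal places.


Applying the Widmark formula:
BAC = (dose_g / (body_wt * 1000 * r)) * 100
Denominator = 85.8 * 1000 * 0.69 = 59202
BAC = (24.8 / 59202) * 100
BAC = 0.0419 g/dL

0.0419


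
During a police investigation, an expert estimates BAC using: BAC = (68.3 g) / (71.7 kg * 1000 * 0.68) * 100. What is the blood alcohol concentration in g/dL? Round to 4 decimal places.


Applying the Widmark formula:
BAC = (dose_g / (body_wt * 1000 * r)) * 100
Denominator = 71.7 * 1000 * 0.68 = 48756
BAC = (68.3 / 48756) * 100
BAC = 0.1401 g/dL

0.1401


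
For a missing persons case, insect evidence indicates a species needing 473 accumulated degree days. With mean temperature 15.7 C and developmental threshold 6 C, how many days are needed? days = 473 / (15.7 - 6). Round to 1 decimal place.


Insect development time:
Effective temperature = avg_temp - T_base = 15.7 - 6 = 9.7 C
Days = ADD / effective_temp = 473 / 9.7 = 48.8 days

48.8


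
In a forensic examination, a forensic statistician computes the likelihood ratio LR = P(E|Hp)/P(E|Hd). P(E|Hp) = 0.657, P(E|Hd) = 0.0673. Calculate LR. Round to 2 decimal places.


Likelihood ratio calculation:
LR = P(E|Hp) / P(E|Hd)
LR = 0.657 / 0.0673
LR = 9.76

9.76


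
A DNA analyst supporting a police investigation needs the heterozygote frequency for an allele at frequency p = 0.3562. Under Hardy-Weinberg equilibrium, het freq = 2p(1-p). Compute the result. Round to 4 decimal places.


Hardy-Weinberg heterozygote frequency:
q = 1 - p = 1 - 0.3562 = 0.6438
2pq = 2 * 0.3562 * 0.6438 = 0.4586

0.4586


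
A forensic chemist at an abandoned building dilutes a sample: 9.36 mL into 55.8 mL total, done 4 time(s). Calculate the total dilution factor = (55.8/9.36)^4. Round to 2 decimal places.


Dilution factor calculation:
Single dilution = V_total / V_sample = 55.8 / 9.36 ≈ 5.961538
Number of dilutions = 4
Total DF = (55.8 / 9.36)^4 (full precision, rounded at the end) = 1263.09

1263.09


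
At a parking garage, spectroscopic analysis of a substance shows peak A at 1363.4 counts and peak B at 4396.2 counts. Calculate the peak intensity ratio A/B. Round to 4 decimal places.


Spectral peak ratio:
Peak A = 1363.4 counts
Peak B = 4396.2 counts
Ratio = 1363.4 / 4396.2 = 0.3101

0.3101


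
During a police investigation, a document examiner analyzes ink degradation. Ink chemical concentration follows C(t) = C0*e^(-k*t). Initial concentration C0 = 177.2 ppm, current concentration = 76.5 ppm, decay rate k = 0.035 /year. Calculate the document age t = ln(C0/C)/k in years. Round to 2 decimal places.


Document age estimation:
C0/C = 177.2 / 76.5 = 2.31634
ln(C0/C) = 0.839988
t = 0.839988 / 0.035 = 24.00 years

24.00


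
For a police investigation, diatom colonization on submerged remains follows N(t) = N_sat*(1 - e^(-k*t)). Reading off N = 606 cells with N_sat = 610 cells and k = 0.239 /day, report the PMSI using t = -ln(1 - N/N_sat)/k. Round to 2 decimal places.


PMSI from diatom colonization curve:
N / N_sat = 606 / 610 = 0.993443
1 - N/N_sat = 0.006557
ln(1 - N/N_sat) = -5.027222
t = -ln(1 - N/N_sat) / k = -(-5.027222) / 0.239 = 21.03 days

21.03


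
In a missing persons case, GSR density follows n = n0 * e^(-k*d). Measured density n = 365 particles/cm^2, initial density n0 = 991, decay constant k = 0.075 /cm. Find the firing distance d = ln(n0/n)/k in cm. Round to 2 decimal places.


GSR distance calculation:
n0/n = 991 / 365 = 2.715068
ln(n0/n) = 0.998817
d = 0.998817 / 0.075 = 13.32 cm

13.32


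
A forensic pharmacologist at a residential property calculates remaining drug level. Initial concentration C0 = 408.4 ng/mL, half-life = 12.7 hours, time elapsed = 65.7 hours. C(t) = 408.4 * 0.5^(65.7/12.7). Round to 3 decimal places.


Drug concentration decay:
Number of half-lives = t / t_half = 65.7 / 12.7 = 5.173228
Decay factor = 0.5^5.173228 = 0.02771425
C(t) = 408.4 * 0.02771425 = 11.318 ng/mL

11.318


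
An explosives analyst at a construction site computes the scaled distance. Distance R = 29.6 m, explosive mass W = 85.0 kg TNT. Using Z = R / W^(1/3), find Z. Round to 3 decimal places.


Scaled distance calculation:
W^(1/3) = 85.0^(1/3) = 4.39683
Z = R / W^(1/3) = 29.6 / 4.39683
Z = 6.732 m/kg^(1/3)

6.732


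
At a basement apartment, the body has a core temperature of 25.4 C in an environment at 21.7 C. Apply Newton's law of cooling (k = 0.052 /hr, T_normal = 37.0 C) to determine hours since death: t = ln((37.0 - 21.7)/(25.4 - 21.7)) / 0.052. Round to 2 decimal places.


Using Newton's law of cooling:
t = ln((T_normal - T_ambient) / (T_body - T_ambient)) / k
T_normal - T_ambient = 15.3
T_body - T_ambient = 3.7
Ratio = 4.135135
ln(ratio) = 1.41952
t = 1.41952 / 0.052 = 27.30 hours

27.30


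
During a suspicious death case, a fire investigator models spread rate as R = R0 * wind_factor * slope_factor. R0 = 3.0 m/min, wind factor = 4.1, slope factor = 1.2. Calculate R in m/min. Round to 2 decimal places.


Fire spread rate calculation:
R = R0 * wind_factor * slope_factor
= 3.0 * 4.1 * 1.2
= 12.3 * 1.2
= 14.76 m/min

14.76


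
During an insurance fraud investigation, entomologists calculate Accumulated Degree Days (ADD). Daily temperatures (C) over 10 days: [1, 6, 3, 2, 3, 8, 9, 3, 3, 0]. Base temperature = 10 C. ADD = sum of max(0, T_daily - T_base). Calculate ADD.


Computing ADD day by day:
Day 1: max(0, 1 - 10) = 0
Day 2: max(0, 6 - 10) = 0
Day 3: max(0, 3 - 10) = 0
Day 4: max(0, 2 - 10) = 0
Day 5: max(0, 3 - 10) = 0
Day 6: max(0, 8 - 10) = 0
Day 7: max(0, 9 - 10) = 0
Day 8: max(0, 3 - 10) = 0
Day 9: max(0, 3 - 10) = 0
Day 10: max(0, 0 - 10) = 0
Total ADD = 0

0


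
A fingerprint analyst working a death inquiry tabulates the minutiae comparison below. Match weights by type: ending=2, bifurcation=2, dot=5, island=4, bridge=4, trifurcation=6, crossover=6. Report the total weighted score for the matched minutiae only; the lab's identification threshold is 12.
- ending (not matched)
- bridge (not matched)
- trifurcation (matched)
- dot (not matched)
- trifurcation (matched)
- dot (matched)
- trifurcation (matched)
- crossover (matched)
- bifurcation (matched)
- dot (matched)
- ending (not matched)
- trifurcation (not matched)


Weighted minutiae match score:
  ending: not matched, +0
  bridge: not matched, +0
  trifurcation: matched, +6 (running total 6)
  dot: not matched, +0
  trifurcation: matched, +6 (running total 12)
  dot: matched, +5 (running total 17)
  trifurcation: matched, +6 (running total 23)
  crossover: matched, +6 (running total 29)
  bifurcation: matched, +2 (running total 31)
  dot: matched, +5 (running total 36)
  ending: not matched, +0
  trifurcation: not matched, +0
Total score = 36
Threshold = 12; verdict = identification

36


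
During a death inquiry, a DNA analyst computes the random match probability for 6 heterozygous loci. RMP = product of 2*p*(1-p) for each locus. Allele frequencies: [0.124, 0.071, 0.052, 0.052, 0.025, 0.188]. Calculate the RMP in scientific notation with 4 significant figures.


Computing RMP for 6 loci:
Locus 1: 2 * 0.124 * 0.876 = 0.217248
Locus 2: 2 * 0.071 * 0.929 = 0.131918
Locus 3: 2 * 0.052 * 0.948 = 0.098592
Locus 4: 2 * 0.052 * 0.948 = 0.098592
Locus 5: 2 * 0.025 * 0.975 = 0.04875
Locus 6: 2 * 0.188 * 0.812 = 0.305312
RMP = 4.146e-06

4.146e-06


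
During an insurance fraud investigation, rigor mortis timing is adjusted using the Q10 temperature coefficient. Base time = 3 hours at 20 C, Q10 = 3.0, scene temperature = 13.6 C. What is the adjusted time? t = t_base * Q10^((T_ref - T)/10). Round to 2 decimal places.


Rigor mortis time adjustment:
Exponent = (T_ref - T_actual) / 10 = (20 - 13.6) / 10 = 0.64
Q10 factor = 3.0^0.64 = 2.02003
t_adjusted = 3 * 2.02003 = 6.06 hours

6.06


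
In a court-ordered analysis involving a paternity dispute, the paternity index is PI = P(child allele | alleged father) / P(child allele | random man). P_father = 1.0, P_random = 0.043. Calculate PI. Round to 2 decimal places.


Paternity Index calculation:
PI = P(allele|father) / P(allele|random)
PI = 1.0 / 0.043
PI = 23.26

23.26


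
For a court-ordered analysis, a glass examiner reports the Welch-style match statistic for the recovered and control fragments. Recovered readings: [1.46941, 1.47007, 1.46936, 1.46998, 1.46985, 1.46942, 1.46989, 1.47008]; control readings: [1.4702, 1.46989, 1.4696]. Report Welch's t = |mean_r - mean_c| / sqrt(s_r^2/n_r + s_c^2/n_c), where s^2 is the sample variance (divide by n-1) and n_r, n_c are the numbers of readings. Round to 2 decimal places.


Welch's t-criterion for glass RI comparison:
Recovered mean = sum / n_r = 11.75806 / 8 = 1.4697575
Control mean = sum / n_c = 4.40969 / 3 = 1.4698967
Recovered sample variance s_r^2 = 9.57071e-08
Control sample variance s_c^2 = 9.00333e-08
Welch SE (unpooled) = sqrt(s_r^2/n_r + s_c^2/n_c) = sqrt(1.19634e-08 + 3.00111e-08) = sqrt(4.19745e-08) = 0.000204877
|mean_r - mean_c| = 0.000139167
t = 0.000139167 / 0.000204877 = 0.68

0.68


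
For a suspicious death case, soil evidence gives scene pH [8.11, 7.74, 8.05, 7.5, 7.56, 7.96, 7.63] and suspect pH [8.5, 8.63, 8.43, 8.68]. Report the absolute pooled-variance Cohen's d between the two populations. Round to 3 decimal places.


Pooled-variance Cohen's d for soil pH comparison:
Scene mean = 54.55 / 7 = 7.792857
Suspect mean = 34.24 / 4 = 8.56
Scene sample variance s_s^2 = 0.060657
Suspect sample variance s_c^2 = 0.013267
Pooled variance = ((n_s-1)*s_s^2 + (n_c-1)*s_c^2) / (n_s + n_c - 2) = 0.04486
Pooled SD = sqrt(0.04486) = 0.211802
Mean difference = -0.767143
|d| = |-0.767143| / 0.211802 = 3.622

3.622


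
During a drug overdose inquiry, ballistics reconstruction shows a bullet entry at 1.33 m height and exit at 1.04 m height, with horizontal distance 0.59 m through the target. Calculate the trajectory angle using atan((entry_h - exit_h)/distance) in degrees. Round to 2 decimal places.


Bullet trajectory angle:
Height difference = 1.33 - 1.04 = 0.29 m
angle = atan(0.29 / 0.59)
angle = atan(0.491525)
angle = 26.18 degrees

26.18


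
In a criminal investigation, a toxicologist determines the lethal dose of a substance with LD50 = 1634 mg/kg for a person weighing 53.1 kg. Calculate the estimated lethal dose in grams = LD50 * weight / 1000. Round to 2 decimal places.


Lethal dose calculation:
Lethal dose = LD50 * body_weight / 1000
= 1634 * 53.1 / 1000
= 86765.4 / 1000
= 86.77 g

86.77


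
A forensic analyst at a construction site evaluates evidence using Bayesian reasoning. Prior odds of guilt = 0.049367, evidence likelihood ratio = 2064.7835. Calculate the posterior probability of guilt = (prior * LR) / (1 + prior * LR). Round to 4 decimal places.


Bayesian evidence evaluation:
Posterior odds = prior_odds * LR = 0.049367 * 2064.7835 = 101.9322
Posterior probability = posterior_odds / (1 + posterior_odds)
= 101.9322 / (1 + 101.9322)
= 101.9322 / 102.9322
= 0.9903

0.9903


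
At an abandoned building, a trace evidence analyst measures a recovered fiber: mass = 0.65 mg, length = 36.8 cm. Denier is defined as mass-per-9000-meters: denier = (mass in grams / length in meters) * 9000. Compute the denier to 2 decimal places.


Denier calculation:
Mass in grams = 0.65 mg / 1000 = 0.00065 g
Length in meters = 36.8 cm / 100 = 0.368 m
Linear density = mass / length = 0.00065 / 0.368 = 0.0017663 g/m
Denier = (g/m) * 9000 = 0.0017663 * 9000 = 15.90

15.90


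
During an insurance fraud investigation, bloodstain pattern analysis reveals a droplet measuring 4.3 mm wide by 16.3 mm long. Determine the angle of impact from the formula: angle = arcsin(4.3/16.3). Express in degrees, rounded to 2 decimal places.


Blood spatter impact angle calculation:
width / length = 4.3 / 16.3 = 0.263804
angle = arcsin(0.263804)
angle = 15.30 degrees

15.30


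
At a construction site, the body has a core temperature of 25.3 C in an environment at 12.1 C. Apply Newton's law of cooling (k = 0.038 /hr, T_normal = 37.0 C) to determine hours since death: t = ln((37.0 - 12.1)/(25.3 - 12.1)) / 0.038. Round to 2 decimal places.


Using Newton's law of cooling:
t = ln((T_normal - T_ambient) / (T_body - T_ambient)) / k
T_normal - T_ambient = 24.9
T_body - T_ambient = 13.2
Ratio = 1.886364
ln(ratio) = 0.634651
t = 0.634651 / 0.038 = 16.70 hours

16.70


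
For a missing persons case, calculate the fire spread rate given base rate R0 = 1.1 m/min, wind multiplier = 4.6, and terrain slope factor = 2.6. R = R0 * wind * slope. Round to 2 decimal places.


Fire spread rate calculation:
R = R0 * wind_factor * slope_factor
= 1.1 * 4.6 * 2.6
= 5.06 * 2.6
= 13.16 m/min

13.16


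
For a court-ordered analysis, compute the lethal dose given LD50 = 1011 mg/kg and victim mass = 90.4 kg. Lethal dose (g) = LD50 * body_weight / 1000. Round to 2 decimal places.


Lethal dose calculation:
Lethal dose = LD50 * body_weight / 1000
= 1011 * 90.4 / 1000
= 91394.4 / 1000
= 91.39 g

91.39


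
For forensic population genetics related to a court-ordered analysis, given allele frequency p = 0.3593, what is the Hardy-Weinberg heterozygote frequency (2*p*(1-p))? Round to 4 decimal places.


Hardy-Weinberg heterozygote frequency:
q = 1 - p = 1 - 0.3593 = 0.6407
2pq = 2 * 0.3593 * 0.6407 = 0.4604

0.4604


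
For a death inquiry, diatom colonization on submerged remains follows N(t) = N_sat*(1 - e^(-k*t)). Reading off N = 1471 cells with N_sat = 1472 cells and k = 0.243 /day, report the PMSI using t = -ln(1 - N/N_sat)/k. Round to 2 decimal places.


PMSI from diatom colonization curve:
N / N_sat = 1471 / 1472 = 0.999321
1 - N/N_sat = 0.000679
ln(1 - N/N_sat) = -7.294889
t = -ln(1 - N/N_sat) / k = -(-7.294889) / 0.243 = 30.02 days

30.02


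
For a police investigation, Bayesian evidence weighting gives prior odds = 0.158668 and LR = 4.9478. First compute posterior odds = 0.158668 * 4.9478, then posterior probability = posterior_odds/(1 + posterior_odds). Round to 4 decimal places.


Bayesian evidence evaluation:
Posterior odds = prior_odds * LR = 0.158668 * 4.9478 = 0.7850575
Posterior probability = posterior_odds / (1 + posterior_odds)
= 0.7850575 / (1 + 0.7850575)
= 0.7850575 / 1.7850575
= 0.4398

0.4398


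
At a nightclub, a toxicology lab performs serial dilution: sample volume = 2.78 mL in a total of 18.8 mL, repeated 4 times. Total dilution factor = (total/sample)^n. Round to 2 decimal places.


Dilution factor calculation:
Single dilution = V_total / V_sample = 18.8 / 2.78 ≈ 6.76259
Number of dilutions = 4
Total DF = (18.8 / 2.78)^4 (full precision, rounded at the end) = 2091.47

2091.47


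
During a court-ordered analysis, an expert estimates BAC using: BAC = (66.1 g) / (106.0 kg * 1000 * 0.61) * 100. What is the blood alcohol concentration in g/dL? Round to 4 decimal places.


Applying the Widmark formula:
BAC = (dose_g / (body_wt * 1000 * r)) * 100
Denominator = 106.0 * 1000 * 0.61 = 64660
BAC = (66.1 / 64660) * 100
BAC = 0.1022 g/dL

0.1022


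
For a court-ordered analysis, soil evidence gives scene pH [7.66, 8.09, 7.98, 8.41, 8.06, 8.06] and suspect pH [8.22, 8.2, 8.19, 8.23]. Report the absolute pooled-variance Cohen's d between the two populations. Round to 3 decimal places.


Pooled-variance Cohen's d for soil pH comparison:
Scene mean = 48.26 / 6 = 8.043333
Suspect mean = 32.84 / 4 = 8.21
Scene sample variance s_s^2 = 0.057627
Suspect sample variance s_c^2 = 0.000333
Pooled variance = ((n_s-1)*s_s^2 + (n_c-1)*s_c^2) / (n_s + n_c - 2) = 0.036142
Pooled SD = sqrt(0.036142) = 0.19011
Mean difference = -0.166667
|d| = |-0.166667| / 0.19011 = 0.877

0.877


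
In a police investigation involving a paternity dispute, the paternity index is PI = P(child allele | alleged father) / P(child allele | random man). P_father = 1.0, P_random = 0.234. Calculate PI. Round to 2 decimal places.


Paternity Index calculation:
PI = P(allele|father) / P(allele|random)
PI = 1.0 / 0.234
PI = 4.27

4.27


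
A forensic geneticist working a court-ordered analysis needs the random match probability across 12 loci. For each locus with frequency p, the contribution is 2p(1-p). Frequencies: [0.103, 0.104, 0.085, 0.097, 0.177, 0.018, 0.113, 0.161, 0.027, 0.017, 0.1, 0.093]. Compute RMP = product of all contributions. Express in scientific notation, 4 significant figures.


Computing RMP for 12 loci:
Locus 1: 2 * 0.103 * 0.897 = 0.184782
Locus 2: 2 * 0.104 * 0.896 = 0.186368
Locus 3: 2 * 0.085 * 0.915 = 0.15555
Locus 4: 2 * 0.097 * 0.903 = 0.175182
Locus 5: 2 * 0.177 * 0.823 = 0.291342
Locus 6: 2 * 0.018 * 0.982 = 0.035352
Locus 7: 2 * 0.113 * 0.887 = 0.200462
Locus 8: 2 * 0.161 * 0.839 = 0.270158
Locus 9: 2 * 0.027 * 0.973 = 0.052542
Locus 10: 2 * 0.017 * 0.983 = 0.033422
Locus 11: 2 * 0.1 * 0.9 = 0.18
Locus 12: 2 * 0.093 * 0.907 = 0.168702
RMP = 2.791e-11

2.791e-11


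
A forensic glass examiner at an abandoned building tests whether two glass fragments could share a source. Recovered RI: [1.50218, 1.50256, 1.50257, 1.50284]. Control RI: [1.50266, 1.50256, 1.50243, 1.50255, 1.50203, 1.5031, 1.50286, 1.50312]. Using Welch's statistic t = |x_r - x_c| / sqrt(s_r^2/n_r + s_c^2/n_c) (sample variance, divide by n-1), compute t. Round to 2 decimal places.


Welch's t-criterion for glass RI comparison:
Recovered mean = sum / n_r = 6.01015 / 4 = 1.5025375
Control mean = sum / n_c = 12.02131 / 8 = 1.5026637
Recovered sample variance s_r^2 = 7.3625e-08
Control sample variance s_c^2 = 1.30998e-07
Welch SE (unpooled) = sqrt(s_r^2/n_r + s_c^2/n_c) = sqrt(1.84062e-08 + 1.63748e-08) = sqrt(3.4781e-08) = 0.000186497
|mean_r - mean_c| = 0.00012625
t = 0.00012625 / 0.000186497 = 0.68

0.68


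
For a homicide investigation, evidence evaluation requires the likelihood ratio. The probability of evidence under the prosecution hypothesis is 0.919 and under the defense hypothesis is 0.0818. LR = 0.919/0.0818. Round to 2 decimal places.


Likelihood ratio calculation:
LR = P(E|Hp) / P(E|Hd)
LR = 0.919 / 0.0818
LR = 11.23

11.23


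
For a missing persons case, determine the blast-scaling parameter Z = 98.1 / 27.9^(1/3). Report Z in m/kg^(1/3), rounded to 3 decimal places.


Scaled distance calculation:
W^(1/3) = 27.9^(1/3) = 3.03297
Z = R / W^(1/3) = 98.1 / 3.03297
Z = 32.345 m/kg^(1/3)

32.345


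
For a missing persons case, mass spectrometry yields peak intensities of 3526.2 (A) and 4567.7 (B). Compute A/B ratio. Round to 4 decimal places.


Spectral peak ratio:
Peak A = 3526.2 counts
Peak B = 4567.7 counts
Ratio = 3526.2 / 4567.7 = 0.7720

0.7720


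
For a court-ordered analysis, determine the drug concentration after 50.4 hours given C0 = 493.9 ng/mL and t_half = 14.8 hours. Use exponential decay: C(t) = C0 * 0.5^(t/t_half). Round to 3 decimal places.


Drug concentration decay:
Number of half-lives = t / t_half = 50.4 / 14.8 = 3.405405
Decay factor = 0.5^3.405405 = 0.09437804
C(t) = 493.9 * 0.09437804 = 46.613 ng/mL

46.613


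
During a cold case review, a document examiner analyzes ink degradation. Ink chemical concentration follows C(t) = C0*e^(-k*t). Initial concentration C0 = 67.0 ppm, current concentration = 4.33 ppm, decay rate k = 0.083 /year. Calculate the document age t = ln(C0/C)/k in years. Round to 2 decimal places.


Document age estimation:
C0/C = 67.0 / 4.33 = 15.473441
ln(C0/C) = 2.739125
t = 2.739125 / 0.083 = 33.00 years

33.00


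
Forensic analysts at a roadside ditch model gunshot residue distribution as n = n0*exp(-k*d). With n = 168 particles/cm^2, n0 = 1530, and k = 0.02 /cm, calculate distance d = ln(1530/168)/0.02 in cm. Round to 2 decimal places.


GSR distance calculation:
n0/n = 1530 / 168 = 9.107143
ln(n0/n) = 2.209059
d = 2.209059 / 0.02 = 110.45 cm

110.45


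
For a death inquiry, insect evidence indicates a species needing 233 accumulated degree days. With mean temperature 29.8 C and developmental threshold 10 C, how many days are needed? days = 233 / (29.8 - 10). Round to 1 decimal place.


Insect development time:
Effective temperature = avg_temp - T_base = 29.8 - 10 = 19.8 C
Days = ADD / effective_temp = 233 / 19.8 = 11.8 days

11.8


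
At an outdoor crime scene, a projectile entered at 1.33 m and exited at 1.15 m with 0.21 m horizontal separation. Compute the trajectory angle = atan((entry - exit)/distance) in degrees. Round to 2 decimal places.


Bullet trajectory angle:
Height difference = 1.33 - 1.15 = 0.18 m
angle = atan(0.18 / 0.21)
angle = atan(0.857143)
angle = 40.60 degrees

40.60


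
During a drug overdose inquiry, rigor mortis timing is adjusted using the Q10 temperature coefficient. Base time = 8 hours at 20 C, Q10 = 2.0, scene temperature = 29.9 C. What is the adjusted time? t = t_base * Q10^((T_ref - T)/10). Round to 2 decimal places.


Rigor mortis time adjustment:
Exponent = (T_ref - T_actual) / 10 = (20 - 29.9) / 10 = -0.99
Q10 factor = 2.0^-0.99 = 0.50348
t_adjusted = 8 * 0.50348 = 4.03 hours

4.03


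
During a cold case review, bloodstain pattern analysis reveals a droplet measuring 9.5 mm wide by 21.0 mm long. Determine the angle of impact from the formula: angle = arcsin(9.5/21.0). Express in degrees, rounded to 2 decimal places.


Blood spatter impact angle calculation:
width / length = 9.5 / 21.0 = 0.452381
angle = arcsin(0.452381)
angle = 26.90 degrees

26.90


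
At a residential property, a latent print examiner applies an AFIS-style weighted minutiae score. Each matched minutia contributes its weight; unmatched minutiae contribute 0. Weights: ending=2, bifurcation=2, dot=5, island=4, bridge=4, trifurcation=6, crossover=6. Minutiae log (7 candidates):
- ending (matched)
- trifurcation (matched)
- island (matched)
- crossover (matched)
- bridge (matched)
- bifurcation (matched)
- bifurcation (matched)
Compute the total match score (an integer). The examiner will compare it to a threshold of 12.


Weighted minutiae match score:
  ending: matched, +2 (running total 2)
  trifurcation: matched, +6 (running total 8)
  island: matched, +4 (running total 12)
  crossover: matched, +6 (running total 18)
  bridge: matched, +4 (running total 22)
  bifurcation: matched, +2 (running total 24)
  bifurcation: matched, +2 (running total 26)
Total score = 26
Threshold = 12; verdict = identification

26


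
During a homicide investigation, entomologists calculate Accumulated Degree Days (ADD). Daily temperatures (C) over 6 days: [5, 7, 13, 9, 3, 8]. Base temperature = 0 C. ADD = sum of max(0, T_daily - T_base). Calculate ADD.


Computing ADD day by day:
Day 1: max(0, 5 - 0) = 5
Day 2: max(0, 7 - 0) = 7
Day 3: max(0, 13 - 0) = 13
Day 4: max(0, 9 - 0) = 9
Day 5: max(0, 3 - 0) = 3
Day 6: max(0, 8 - 0) = 8
Total ADD = 45

45


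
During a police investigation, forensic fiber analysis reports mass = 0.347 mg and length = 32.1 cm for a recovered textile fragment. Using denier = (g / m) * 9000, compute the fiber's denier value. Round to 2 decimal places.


Denier calculation:
Mass in grams = 0.347 mg / 1000 = 0.000347 g
Length in meters = 32.1 cm / 100 = 0.321 m
Linear density = mass / length = 0.000347 / 0.321 = 0.001081 g/m
Denier = (g/m) * 9000 = 0.001081 * 9000 = 9.73

9.73


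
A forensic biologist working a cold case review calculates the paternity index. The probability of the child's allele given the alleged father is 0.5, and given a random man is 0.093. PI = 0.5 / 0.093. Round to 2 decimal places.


Paternity Index calculation:
PI = P(allele|father) / P(allele|random)
PI = 0.5 / 0.093
PI = 5.38

5.38


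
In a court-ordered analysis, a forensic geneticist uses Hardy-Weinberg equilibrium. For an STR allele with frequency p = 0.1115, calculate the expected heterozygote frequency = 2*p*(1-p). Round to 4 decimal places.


Hardy-Weinberg heterozygote frequency:
q = 1 - p = 1 - 0.1115 = 0.8885
2pq = 2 * 0.1115 * 0.8885 = 0.1981

0.1981


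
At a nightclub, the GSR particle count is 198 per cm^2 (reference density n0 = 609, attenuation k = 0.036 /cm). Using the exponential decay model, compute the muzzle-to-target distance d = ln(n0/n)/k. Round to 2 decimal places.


GSR distance calculation:
n0/n = 609 / 198 = 3.075758
ln(n0/n) = 1.123551
d = 1.123551 / 0.036 = 31.21 cm

31.21


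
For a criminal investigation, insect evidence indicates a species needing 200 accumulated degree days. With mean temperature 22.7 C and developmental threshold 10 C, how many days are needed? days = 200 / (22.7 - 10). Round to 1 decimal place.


Insect development time:
Effective temperature = avg_temp - T_base = 22.7 - 10 = 12.7 C
Days = ADD / effective_temp = 200 / 12.7 = 15.7 days

15.7


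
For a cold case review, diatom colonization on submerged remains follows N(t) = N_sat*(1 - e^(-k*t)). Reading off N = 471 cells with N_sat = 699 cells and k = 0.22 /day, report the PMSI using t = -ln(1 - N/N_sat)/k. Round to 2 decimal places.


PMSI from diatom colonization curve:
N / N_sat = 471 / 699 = 0.67382
1 - N/N_sat = 0.32618
ln(1 - N/N_sat) = -1.120306
t = -ln(1 - N/N_sat) / k = -(-1.120306) / 0.22 = 5.09 days

5.09


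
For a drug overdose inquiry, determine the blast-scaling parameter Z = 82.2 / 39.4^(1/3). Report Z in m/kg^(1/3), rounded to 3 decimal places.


Scaled distance calculation:
W^(1/3) = 39.4^(1/3) = 3.402766
Z = R / W^(1/3) = 82.2 / 3.402766
Z = 24.157 m/kg^(1/3)

24.157


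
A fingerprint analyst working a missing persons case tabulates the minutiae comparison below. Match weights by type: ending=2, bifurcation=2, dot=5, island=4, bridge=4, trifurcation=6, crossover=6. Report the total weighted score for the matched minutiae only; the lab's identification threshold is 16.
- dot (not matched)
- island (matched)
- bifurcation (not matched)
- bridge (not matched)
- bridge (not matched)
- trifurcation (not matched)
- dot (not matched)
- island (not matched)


Weighted minutiae match score:
  dot: not matched, +0
  island: matched, +4 (running total 4)
  bifurcation: not matched, +0
  bridge: not matched, +0
  bridge: not matched, +0
  trifurcation: not matched, +0
  dot: not matched, +0
  island: not matched, +0
Total score = 4
Threshold = 16; verdict = inconclusive

4


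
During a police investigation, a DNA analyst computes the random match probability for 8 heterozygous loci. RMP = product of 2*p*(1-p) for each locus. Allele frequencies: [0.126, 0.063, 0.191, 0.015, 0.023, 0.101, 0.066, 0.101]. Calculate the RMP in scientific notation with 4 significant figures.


Computing RMP for 8 loci:
Locus 1: 2 * 0.126 * 0.874 = 0.220248
Locus 2: 2 * 0.063 * 0.937 = 0.118062
Locus 3: 2 * 0.191 * 0.809 = 0.309038
Locus 4: 2 * 0.015 * 0.985 = 0.02955
Locus 5: 2 * 0.023 * 0.977 = 0.044942
Locus 6: 2 * 0.101 * 0.899 = 0.181598
Locus 7: 2 * 0.066 * 0.934 = 0.123288
Locus 8: 2 * 0.101 * 0.899 = 0.181598
RMP = 4.339e-08

4.339e-08


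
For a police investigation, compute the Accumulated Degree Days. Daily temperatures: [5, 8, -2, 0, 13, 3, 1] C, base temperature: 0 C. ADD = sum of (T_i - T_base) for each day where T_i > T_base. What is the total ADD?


Computing ADD day by day:
Day 1: max(0, 5 - 0) = 5
Day 2: max(0, 8 - 0) = 8
Day 3: max(0, -2 - 0) = 0
Day 4: max(0, 0 - 0) = 0
Day 5: max(0, 13 - 0) = 13
Day 6: max(0, 3 - 0) = 3
Day 7: max(0, 1 - 0) = 1
Total ADD = 30

30


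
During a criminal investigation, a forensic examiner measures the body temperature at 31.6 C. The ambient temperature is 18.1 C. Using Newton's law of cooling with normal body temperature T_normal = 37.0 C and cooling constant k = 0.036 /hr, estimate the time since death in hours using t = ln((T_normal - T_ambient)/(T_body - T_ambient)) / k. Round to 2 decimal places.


Using Newton's law of cooling:
t = ln((T_normal - T_ambient) / (T_body - T_ambient)) / k
T_normal - T_ambient = 18.9
T_body - T_ambient = 13.5
Ratio = 1.4
ln(ratio) = 0.336472
t = 0.336472 / 0.036 = 9.35 hours

9.35


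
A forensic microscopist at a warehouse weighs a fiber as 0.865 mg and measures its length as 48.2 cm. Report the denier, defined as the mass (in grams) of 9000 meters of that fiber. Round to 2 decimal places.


Denier calculation:
Mass in grams = 0.865 mg / 1000 = 0.000865 g
Length in meters = 48.2 cm / 100 = 0.482 m
Linear density = mass / length = 0.000865 / 0.482 = 0.00179461 g/m
Denier = (g/m) * 9000 = 0.00179461 * 9000 = 16.15

16.15


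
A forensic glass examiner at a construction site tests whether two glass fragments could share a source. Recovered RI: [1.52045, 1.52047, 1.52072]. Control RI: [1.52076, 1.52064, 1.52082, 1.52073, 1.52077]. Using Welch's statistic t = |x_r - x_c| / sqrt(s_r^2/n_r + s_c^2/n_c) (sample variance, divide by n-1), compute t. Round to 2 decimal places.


Welch's t-criterion for glass RI comparison:
Recovered mean = sum / n_r = 4.56164 / 3 = 1.5205467
Control mean = sum / n_c = 7.60372 / 5 = 1.520744
Recovered sample variance s_r^2 = 2.26333e-08
Control sample variance s_c^2 = 4.43e-09
Welch SE (unpooled) = sqrt(s_r^2/n_r + s_c^2/n_c) = sqrt(7.54444e-09 + 8.86e-10) = sqrt(8.43044e-09) = 9.18174e-05
|mean_r - mean_c| = 0.000197333
t = 0.000197333 / 9.18174e-05 = 2.15

2.15


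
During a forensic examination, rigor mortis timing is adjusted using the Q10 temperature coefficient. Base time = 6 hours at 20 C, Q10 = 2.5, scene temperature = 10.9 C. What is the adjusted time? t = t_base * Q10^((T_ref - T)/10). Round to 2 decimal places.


Rigor mortis time adjustment:
Exponent = (T_ref - T_actual) / 10 = (20 - 10.9) / 10 = 0.91
Q10 factor = 2.5^0.91 = 2.30211
t_adjusted = 6 * 2.30211 = 13.81 hours

13.81


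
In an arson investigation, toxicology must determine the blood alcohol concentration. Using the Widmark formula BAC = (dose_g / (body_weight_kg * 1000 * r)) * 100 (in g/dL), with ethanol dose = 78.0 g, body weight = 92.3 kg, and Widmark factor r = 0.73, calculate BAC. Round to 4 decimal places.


Applying the Widmark formula:
BAC = (dose_g / (body_wt * 1000 * r)) * 100
Denominator = 92.3 * 1000 * 0.73 = 67379
BAC = (78.0 / 67379) * 100
BAC = 0.1158 g/dL

0.1158


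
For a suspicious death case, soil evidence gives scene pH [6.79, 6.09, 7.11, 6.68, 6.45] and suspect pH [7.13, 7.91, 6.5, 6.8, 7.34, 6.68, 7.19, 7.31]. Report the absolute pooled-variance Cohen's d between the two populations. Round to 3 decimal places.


Pooled-variance Cohen's d for soil pH comparison:
Scene mean = 33.12 / 5 = 6.624
Suspect mean = 56.86 / 8 = 7.1075
Scene sample variance s_s^2 = 0.14558
Suspect sample variance s_c^2 = 0.198964
Pooled variance = ((n_s-1)*s_s^2 + (n_c-1)*s_c^2) / (n_s + n_c - 2) = 0.179552
Pooled SD = sqrt(0.179552) = 0.423736
Mean difference = -0.4835
|d| = |-0.4835| / 0.423736 = 1.141

1.141


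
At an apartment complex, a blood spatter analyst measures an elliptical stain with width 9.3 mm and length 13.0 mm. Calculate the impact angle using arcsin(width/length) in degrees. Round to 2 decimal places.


Blood spatter impact angle calculation:
width / length = 9.3 / 13.0 = 0.715385
angle = arcsin(0.715385)
angle = 45.67 degrees

45.67
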